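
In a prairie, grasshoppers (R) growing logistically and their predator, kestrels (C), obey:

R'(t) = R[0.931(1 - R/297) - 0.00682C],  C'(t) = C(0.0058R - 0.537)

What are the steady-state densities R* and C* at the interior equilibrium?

R* ≈ 92.6, C* ≈ 94

From dC/dt = 0 with C > 0: 0.0058R* = 0.537, so R* = 92.6.
Substitute into dR/dt = 0: 0.931(1 - 92.6/297) = 0.00682C*.
The bracket is 0.688, giving C* = 0.641/0.00682 = 94.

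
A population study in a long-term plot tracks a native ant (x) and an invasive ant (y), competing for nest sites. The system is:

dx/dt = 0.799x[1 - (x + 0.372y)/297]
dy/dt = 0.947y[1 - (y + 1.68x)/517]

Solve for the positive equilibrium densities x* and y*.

Setting both brackets to zero gives the nullclines x + 0.372y = 297 and 1.68x + y = 517.
Substituting y = 517 - 1.68x into the first: x(1 - 0.372·1.68) = 297 - 0.372·517.
So x* = 105/0.375 = 279, and then y* = 517 - 1.68·279 = 48.1.

x* ≈ 279, y* ≈ 48.1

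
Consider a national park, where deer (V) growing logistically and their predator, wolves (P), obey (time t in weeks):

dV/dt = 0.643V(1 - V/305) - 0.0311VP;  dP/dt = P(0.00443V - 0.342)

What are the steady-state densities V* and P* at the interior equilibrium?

From dP/dt = 0 with P > 0: 0.00443V* = 0.342, so V* = 77.2.
Substitute into dV/dt = 0: 0.643(1 - 77.2/305) = 0.0311P*.
The bracket is 0.747, giving P* = 0.48/0.0311 = 15.4.

V* ≈ 77.2, P* ≈ 15.4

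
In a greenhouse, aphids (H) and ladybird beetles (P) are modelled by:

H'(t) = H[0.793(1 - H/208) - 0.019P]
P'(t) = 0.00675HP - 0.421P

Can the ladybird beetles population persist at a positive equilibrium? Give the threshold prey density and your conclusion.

Threshold H = 62.4; K > 62.4, so yes, the predator persists.

The predator equation gives dP/dt > 0 only when H > 0.421/0.00675 = 62.4.
Without the predator, H → K = 208. Since 208 > 62.4, the predator can invade and persist.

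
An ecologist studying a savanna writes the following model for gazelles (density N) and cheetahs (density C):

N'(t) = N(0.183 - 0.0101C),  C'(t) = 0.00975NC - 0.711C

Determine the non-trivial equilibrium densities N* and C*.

Set dC/dt = 0 with C > 0: 0.00975N - 0.711 = 0, so N* = 0.711/0.00975 = 72.9.
Set dN/dt = 0 with N > 0: 0.183 - 0.0101C = 0, so C* = 0.183/0.0101 = 18.1.

N* ≈ 72.9, C* ≈ 18.1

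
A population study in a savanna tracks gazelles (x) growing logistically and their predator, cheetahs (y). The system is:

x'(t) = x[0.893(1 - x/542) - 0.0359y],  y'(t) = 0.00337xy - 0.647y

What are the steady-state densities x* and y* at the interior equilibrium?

From dy/dt = 0 with y > 0: 0.00337x* = 0.647, so x* = 192.
Substitute into dx/dt = 0: 0.893(1 - 192/542) = 0.0359y*.
The bracket is 0.646, giving y* = 0.577/0.0359 = 16.1.

x* ≈ 192, y* ≈ 16.1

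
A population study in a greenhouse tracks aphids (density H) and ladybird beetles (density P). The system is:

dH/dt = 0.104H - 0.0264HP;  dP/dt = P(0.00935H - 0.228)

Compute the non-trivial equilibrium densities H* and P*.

H* ≈ 24.4, P* ≈ 3.94

Set dP/dt = 0 with P > 0: 0.00935H - 0.228 = 0, so H* = 0.228/0.00935 = 24.4.
Set dH/dt = 0 with H > 0: 0.104 - 0.0264P = 0, so P* = 0.104/0.0264 = 3.94.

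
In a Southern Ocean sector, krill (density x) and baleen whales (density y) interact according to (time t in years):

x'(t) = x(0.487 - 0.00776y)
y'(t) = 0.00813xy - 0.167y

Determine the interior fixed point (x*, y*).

Set dy/dt = 0 with y > 0: 0.00813x - 0.167 = 0, so x* = 0.167/0.00813 = 20.5.
Set dx/dt = 0 with x > 0: 0.487 - 0.00776y = 0, so y* = 0.487/0.00776 = 62.8.

x* ≈ 20.5, y* ≈ 62.8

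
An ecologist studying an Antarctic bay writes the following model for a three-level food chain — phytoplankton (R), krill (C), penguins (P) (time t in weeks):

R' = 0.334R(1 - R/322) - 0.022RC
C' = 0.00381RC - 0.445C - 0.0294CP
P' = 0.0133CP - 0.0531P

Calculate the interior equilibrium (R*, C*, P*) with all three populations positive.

From dP/dt = 0: 0.0133C* = 0.0531, so C* = 3.99.
From dR/dt = 0: 0.334(1 - R*/322) = 0.022·3.99, giving R* = 322·(1 - 0.263) = 237.
From dC/dt = 0: 0.00381·237 - 0.445 = 0.0294P*, so P* = 0.459/0.0294 = 15.6.

R* ≈ 237, C* ≈ 3.99, P* ≈ 15.6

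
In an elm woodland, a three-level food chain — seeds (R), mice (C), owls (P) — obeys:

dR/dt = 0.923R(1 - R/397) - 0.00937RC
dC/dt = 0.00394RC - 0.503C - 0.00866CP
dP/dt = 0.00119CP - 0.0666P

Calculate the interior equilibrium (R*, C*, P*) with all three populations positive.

R* ≈ 171, C* ≈ 56, P* ≈ 19.9

From dP/dt = 0: 0.00119C* = 0.0666, so C* = 56.
From dR/dt = 0: 0.923(1 - R*/397) = 0.00937·56, giving R* = 397·(1 - 0.568) = 171.
From dC/dt = 0: 0.00394·171 - 0.503 = 0.00866P*, so P* = 0.172/0.00866 = 19.9.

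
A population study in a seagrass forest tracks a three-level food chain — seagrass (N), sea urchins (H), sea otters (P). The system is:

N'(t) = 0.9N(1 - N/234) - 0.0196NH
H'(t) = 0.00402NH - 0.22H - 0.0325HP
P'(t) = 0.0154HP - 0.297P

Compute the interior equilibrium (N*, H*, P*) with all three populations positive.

N* ≈ 136, H* ≈ 19.3, P* ≈ 10

From dP/dt = 0: 0.0154H* = 0.297, so H* = 19.3.
From dN/dt = 0: 0.9(1 - N*/234) = 0.0196·19.3, giving N* = 234·(1 - 0.42) = 136.
From dH/dt = 0: 0.00402·136 - 0.22 = 0.0325P*, so P* = 0.326/0.0325 = 10.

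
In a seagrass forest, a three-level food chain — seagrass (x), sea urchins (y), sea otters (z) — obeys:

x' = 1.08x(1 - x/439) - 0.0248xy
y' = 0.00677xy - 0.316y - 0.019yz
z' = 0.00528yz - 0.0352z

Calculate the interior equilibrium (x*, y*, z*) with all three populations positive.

x* ≈ 372, y* ≈ 6.67, z* ≈ 116

From dz/dt = 0: 0.00528y* = 0.0352, so y* = 6.67.
From dx/dt = 0: 1.08(1 - x*/439) = 0.0248·6.67, giving x* = 439·(1 - 0.153) = 372.
From dy/dt = 0: 0.00677·372 - 0.316 = 0.019z*, so z* = 2.2/0.019 = 116.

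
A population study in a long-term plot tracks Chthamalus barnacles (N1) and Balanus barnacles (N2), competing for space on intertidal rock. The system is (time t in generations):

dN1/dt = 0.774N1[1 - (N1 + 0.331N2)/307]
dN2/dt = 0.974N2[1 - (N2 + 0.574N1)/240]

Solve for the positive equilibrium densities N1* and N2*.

Setting both brackets to zero gives the nullclines N1 + 0.331N2 = 307 and 0.574N1 + N2 = 240.
Substituting N2 = 240 - 0.574N1 into the first: N1(1 - 0.331·0.574) = 307 - 0.331·240.
So N1* = 228/0.81 = 281, and then N2* = 240 - 0.574·281 = 78.7.

N1* ≈ 281, N2* ≈ 78.7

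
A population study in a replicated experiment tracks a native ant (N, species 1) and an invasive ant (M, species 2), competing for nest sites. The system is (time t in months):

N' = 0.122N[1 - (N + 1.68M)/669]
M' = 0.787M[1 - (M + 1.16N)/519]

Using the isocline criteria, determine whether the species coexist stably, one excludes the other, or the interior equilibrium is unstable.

Compare the nullcline intercepts: K1/α12 = 669/1.68 = 398 < K2 = 519; K2/α21 = 519/1.16 = 447 < K1 = 669.
Since both are reversed, neither can invade when rare; the interior point is a saddle.

unstable coexistence (outcome depends on initial conditions)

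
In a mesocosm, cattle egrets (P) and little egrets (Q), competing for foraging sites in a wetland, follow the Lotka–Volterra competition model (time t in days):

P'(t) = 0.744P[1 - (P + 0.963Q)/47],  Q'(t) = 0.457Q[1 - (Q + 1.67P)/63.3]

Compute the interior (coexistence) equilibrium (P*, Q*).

Setting both brackets to zero gives the nullclines P + 0.963Q = 47 and 1.67P + Q = 63.3.
Substituting Q = 63.3 - 1.67P into the first: P(1 - 0.963·1.67) = 47 - 0.963·63.3.
So P* = -14/-0.608 = 22.9, and then Q* = 63.3 - 1.67·22.9 = 25.

P* ≈ 22.9, Q* ≈ 25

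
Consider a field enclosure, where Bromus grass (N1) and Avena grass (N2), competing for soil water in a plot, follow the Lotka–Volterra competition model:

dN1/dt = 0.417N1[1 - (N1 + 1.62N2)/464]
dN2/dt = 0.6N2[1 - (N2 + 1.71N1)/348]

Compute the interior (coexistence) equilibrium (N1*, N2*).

N1* ≈ 56.4, N2* ≈ 252

Setting both brackets to zero gives the nullclines N1 + 1.62N2 = 464 and 1.71N1 + N2 = 348.
Substituting N2 = 348 - 1.71N1 into the first: N1(1 - 1.62·1.71) = 464 - 1.62·348.
So N1* = -99.8/-1.77 = 56.4, and then N2* = 348 - 1.71·56.4 = 252.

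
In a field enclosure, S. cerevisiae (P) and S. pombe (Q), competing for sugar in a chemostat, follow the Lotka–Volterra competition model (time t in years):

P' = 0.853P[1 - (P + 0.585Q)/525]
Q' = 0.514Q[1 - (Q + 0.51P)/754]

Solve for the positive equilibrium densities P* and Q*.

Setting both brackets to zero gives the nullclines P + 0.585Q = 525 and 0.51P + Q = 754.
Substituting Q = 754 - 0.51P into the first: P(1 - 0.585·0.51) = 525 - 0.585·754.
So P* = 83.9/0.702 = 120, and then Q* = 754 - 0.51·120 = 693.

P* ≈ 120, Q* ≈ 693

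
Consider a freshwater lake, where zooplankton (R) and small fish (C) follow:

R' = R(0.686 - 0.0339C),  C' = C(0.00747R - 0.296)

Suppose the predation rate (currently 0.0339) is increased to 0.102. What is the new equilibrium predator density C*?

At the interior fixed point, setting dR/dt = 0 with R > 0 fixes C* = (prey growth rate)/(RC coefficient) — independent of the other coefficients.
With the change, C* = 0.686/0.102 = 6.73; it falls from 20.2.

C* ≈ 6.73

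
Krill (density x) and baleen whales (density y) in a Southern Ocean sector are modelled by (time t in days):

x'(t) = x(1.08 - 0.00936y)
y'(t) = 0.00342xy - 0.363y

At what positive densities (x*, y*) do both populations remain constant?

x* ≈ 106, y* ≈ 115

Set dy/dt = 0 with y > 0: 0.00342x - 0.363 = 0, so x* = 0.363/0.00342 = 106.
Set dx/dt = 0 with x > 0: 1.08 - 0.00936y = 0, so y* = 1.08/0.00936 = 115.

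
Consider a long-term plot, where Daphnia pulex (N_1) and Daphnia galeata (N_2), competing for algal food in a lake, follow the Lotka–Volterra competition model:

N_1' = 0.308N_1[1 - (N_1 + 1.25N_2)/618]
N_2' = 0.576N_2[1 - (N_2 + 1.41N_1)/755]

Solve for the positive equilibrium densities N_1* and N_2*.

N_1* ≈ 427, N_2* ≈ 153

Setting both brackets to zero gives the nullclines N_1 + 1.25N_2 = 618 and 1.41N_1 + N_2 = 755.
Substituting N_2 = 755 - 1.41N_1 into the first: N_1(1 - 1.25·1.41) = 618 - 1.25·755.
So N_1* = -326/-0.762 = 427, and then N_2* = 755 - 1.41·427 = 153.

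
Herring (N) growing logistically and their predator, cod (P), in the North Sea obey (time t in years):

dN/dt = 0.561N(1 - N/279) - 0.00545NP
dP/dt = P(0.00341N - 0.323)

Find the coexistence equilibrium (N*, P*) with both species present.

From dP/dt = 0 with P > 0: 0.00341N* = 0.323, so N* = 94.7.
Substitute into dN/dt = 0: 0.561(1 - 94.7/279) = 0.00545P*.
The bracket is 0.66, giving P* = 0.371/0.00545 = 68.

N* ≈ 94.7, P* ≈ 68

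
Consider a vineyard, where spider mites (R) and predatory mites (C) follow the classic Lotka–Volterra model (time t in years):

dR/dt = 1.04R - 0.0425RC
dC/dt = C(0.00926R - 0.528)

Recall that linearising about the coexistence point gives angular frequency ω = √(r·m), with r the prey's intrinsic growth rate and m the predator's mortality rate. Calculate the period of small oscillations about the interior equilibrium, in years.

Here r = 1.04 and m = 0.528, so r·m = 0.549.
ω = √0.549 = 0.741 per year, hence T = 2π/ω ≈ 8.48 years.

T ≈ 8.48 years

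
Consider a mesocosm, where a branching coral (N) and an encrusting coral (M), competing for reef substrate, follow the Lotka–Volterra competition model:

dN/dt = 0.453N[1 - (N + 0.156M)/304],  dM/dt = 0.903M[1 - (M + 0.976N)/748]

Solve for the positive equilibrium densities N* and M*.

Setting both brackets to zero gives the nullclines N + 0.156M = 304 and 0.976N + M = 748.
Substituting M = 748 - 0.976N into the first: N(1 - 0.156·0.976) = 304 - 0.156·748.
So N* = 187/0.848 = 221, and then M* = 748 - 0.976·221 = 532.

N* ≈ 221, M* ≈ 532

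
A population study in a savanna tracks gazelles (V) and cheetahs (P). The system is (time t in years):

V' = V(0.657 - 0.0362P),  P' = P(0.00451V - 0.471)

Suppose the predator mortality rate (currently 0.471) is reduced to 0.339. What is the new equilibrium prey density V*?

V* ≈ 75.2

At the interior fixed point, setting dP/dt = 0 with P > 0 fixes V* = (predator death rate)/(VP coefficient) — independent of the other coefficients.
With the change, V* = 0.339/0.00451 = 75.2; it falls from 104.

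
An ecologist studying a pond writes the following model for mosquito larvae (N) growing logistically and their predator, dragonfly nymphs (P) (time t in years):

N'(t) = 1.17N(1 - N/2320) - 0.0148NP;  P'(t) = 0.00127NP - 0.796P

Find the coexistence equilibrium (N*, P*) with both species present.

N* ≈ 627, P* ≈ 57.7

From dP/dt = 0 with P > 0: 0.00127N* = 0.796, so N* = 627.
Substitute into dN/dt = 0: 1.17(1 - 627/2320) = 0.0148P*.
The bracket is 0.73, giving P* = 0.854/0.0148 = 57.7.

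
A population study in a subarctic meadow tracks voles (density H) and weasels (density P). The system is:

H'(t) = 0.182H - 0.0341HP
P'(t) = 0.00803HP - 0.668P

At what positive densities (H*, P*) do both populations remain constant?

H* ≈ 83.2, P* ≈ 5.34

Set dP/dt = 0 with P > 0: 0.00803H - 0.668 = 0, so H* = 0.668/0.00803 = 83.2.
Set dH/dt = 0 with H > 0: 0.182 - 0.0341P = 0, so P* = 0.182/0.0341 = 5.34.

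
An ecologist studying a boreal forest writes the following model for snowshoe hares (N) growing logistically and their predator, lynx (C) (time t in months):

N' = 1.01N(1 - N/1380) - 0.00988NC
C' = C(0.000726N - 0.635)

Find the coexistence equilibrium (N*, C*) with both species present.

N* ≈ 875, C* ≈ 37.4

From dC/dt = 0 with C > 0: 0.000726N* = 0.635, so N* = 875.
Substitute into dN/dt = 0: 1.01(1 - 875/1380) = 0.00988C*.
The bracket is 0.366, giving C* = 0.37/0.00988 = 37.4.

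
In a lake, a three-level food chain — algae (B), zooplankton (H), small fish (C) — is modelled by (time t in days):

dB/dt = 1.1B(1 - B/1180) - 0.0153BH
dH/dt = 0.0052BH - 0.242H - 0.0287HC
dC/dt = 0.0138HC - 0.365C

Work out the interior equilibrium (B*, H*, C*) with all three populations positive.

B* ≈ 746, H* ≈ 26.4, C* ≈ 127

From dC/dt = 0: 0.0138H* = 0.365, so H* = 26.4.
From dB/dt = 0: 1.1(1 - B*/1180) = 0.0153·26.4, giving B* = 1180·(1 - 0.368) = 746.
From dH/dt = 0: 0.0052·746 - 0.242 = 0.0287C*, so C* = 3.64/0.0287 = 127.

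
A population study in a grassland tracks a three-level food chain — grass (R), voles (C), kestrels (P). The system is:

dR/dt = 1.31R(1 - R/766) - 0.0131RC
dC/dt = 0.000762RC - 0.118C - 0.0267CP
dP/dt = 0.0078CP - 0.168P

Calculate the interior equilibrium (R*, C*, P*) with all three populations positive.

From dP/dt = 0: 0.0078C* = 0.168, so C* = 21.5.
From dR/dt = 0: 1.31(1 - R*/766) = 0.0131·21.5, giving R* = 766·(1 - 0.215) = 601.
From dC/dt = 0: 0.000762·601 - 0.118 = 0.0267P*, so P* = 0.34/0.0267 = 12.7.

R* ≈ 601, C* ≈ 21.5, P* ≈ 12.7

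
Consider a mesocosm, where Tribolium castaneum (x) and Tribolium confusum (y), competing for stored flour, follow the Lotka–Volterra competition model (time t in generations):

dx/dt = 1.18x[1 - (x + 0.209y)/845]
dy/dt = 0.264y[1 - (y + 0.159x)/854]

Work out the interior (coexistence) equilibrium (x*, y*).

Setting both brackets to zero gives the nullclines x + 0.209y = 845 and 0.159x + y = 854.
Substituting y = 854 - 0.159x into the first: x(1 - 0.209·0.159) = 845 - 0.209·854.
So x* = 667/0.967 = 689, and then y* = 854 - 0.159·689 = 744.

x* ≈ 689, y* ≈ 744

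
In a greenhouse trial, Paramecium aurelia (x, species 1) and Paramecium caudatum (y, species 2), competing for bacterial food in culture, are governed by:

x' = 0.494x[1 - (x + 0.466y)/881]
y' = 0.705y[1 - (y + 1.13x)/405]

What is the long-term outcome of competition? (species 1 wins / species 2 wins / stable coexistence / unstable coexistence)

species 1 excludes species 2

Compare the nullcline intercepts: K1/α12 = 881/0.466 = 1890 > K2 = 405; K2/α21 = 405/1.13 = 358 < K1 = 881.
Since the inequalities point opposite ways, species 1 can invade but species 2 cannot.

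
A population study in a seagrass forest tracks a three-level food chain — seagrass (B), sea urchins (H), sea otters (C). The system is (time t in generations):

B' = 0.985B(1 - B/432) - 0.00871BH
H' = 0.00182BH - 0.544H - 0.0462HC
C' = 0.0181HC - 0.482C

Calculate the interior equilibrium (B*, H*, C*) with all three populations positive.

From dC/dt = 0: 0.0181H* = 0.482, so H* = 26.6.
From dB/dt = 0: 0.985(1 - B*/432) = 0.00871·26.6, giving B* = 432·(1 - 0.235) = 330.
From dH/dt = 0: 0.00182·330 - 0.544 = 0.0462C*, so C* = 0.0571/0.0462 = 1.24.

B* ≈ 330, H* ≈ 26.6, C* ≈ 1.24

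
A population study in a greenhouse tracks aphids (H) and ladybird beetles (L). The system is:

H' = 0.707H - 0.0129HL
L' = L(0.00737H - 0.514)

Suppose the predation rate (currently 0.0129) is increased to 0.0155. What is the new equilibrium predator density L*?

At the interior fixed point, setting dH/dt = 0 with H > 0 fixes L* = (prey growth rate)/(HL coefficient) — independent of the other coefficients.
With the change, L* = 0.707/0.0155 = 45.6; it falls from 54.8.

L* ≈ 45.6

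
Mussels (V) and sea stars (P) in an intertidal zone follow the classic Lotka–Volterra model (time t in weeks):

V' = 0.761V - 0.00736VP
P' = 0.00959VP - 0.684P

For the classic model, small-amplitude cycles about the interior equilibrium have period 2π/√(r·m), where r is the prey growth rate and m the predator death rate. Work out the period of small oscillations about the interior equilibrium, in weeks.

T ≈ 8.71 weeks

Here r = 0.761 and m = 0.684, so r·m = 0.521.
ω = √0.521 = 0.721 per week, hence T = 2π/ω ≈ 8.71 weeks.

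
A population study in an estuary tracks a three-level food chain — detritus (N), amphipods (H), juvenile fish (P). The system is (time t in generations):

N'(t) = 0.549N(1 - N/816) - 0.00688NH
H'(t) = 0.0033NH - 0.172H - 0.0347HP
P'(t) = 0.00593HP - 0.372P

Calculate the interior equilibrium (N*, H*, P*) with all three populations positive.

N* ≈ 175, H* ≈ 62.7, P* ≈ 11.6

From dP/dt = 0: 0.00593H* = 0.372, so H* = 62.7.
From dN/dt = 0: 0.549(1 - N*/816) = 0.00688·62.7, giving N* = 816·(1 - 0.786) = 175.
From dH/dt = 0: 0.0033·175 - 0.172 = 0.0347P*, so P* = 0.404/0.0347 = 11.6.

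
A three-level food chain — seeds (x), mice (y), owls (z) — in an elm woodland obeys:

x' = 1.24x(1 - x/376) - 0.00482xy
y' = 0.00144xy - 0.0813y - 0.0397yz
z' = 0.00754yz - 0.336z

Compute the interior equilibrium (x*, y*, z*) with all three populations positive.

From dz/dt = 0: 0.00754y* = 0.336, so y* = 44.6.
From dx/dt = 0: 1.24(1 - x*/376) = 0.00482·44.6, giving x* = 376·(1 - 0.173) = 311.
From dy/dt = 0: 0.00144·311 - 0.0813 = 0.0397z*, so z* = 0.366/0.0397 = 9.23.

x* ≈ 311, y* ≈ 44.6, z* ≈ 9.23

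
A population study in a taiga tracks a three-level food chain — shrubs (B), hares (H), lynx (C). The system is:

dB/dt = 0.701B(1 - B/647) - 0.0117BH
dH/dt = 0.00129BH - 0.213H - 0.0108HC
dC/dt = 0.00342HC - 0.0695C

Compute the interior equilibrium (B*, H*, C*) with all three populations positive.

B* ≈ 428, H* ≈ 20.3, C* ≈ 31.3

From dC/dt = 0: 0.00342H* = 0.0695, so H* = 20.3.
From dB/dt = 0: 0.701(1 - B*/647) = 0.0117·20.3, giving B* = 647·(1 - 0.339) = 428.
From dH/dt = 0: 0.00129·428 - 0.213 = 0.0108C*, so C* = 0.339/0.0108 = 31.3.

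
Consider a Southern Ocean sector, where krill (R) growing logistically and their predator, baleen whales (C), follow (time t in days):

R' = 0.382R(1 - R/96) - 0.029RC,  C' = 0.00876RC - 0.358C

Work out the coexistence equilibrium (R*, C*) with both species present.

R* ≈ 40.9, C* ≈ 7.56

From dC/dt = 0 with C > 0: 0.00876R* = 0.358, so R* = 40.9.
Substitute into dR/dt = 0: 0.382(1 - 40.9/96) = 0.029C*.
The bracket is 0.574, giving C* = 0.219/0.029 = 7.56.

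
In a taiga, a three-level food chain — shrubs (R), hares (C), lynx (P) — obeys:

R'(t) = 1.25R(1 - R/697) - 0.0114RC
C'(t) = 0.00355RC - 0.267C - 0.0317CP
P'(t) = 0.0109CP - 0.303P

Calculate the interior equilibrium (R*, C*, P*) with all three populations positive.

R* ≈ 520, C* ≈ 27.8, P* ≈ 49.8

From dP/dt = 0: 0.0109C* = 0.303, so C* = 27.8.
From dR/dt = 0: 1.25(1 - R*/697) = 0.0114·27.8, giving R* = 697·(1 - 0.254) = 520.
From dC/dt = 0: 0.00355·520 - 0.267 = 0.0317P*, so P* = 1.58/0.0317 = 49.8.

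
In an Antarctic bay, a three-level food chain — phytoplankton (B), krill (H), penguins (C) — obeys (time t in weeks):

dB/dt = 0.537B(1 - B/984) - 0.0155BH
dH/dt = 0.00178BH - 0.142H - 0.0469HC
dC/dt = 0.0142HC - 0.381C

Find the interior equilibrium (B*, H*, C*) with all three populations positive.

B* ≈ 222, H* ≈ 26.8, C* ≈ 5.4

From dC/dt = 0: 0.0142H* = 0.381, so H* = 26.8.
From dB/dt = 0: 0.537(1 - B*/984) = 0.0155·26.8, giving B* = 984·(1 - 0.774) = 222.
From dH/dt = 0: 0.00178·222 - 0.142 = 0.0469C*, so C* = 0.253/0.0469 = 5.4.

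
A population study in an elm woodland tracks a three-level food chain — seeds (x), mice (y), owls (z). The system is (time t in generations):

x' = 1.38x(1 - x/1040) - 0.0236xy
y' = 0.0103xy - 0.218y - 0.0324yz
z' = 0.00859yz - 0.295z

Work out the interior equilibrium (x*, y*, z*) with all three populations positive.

From dz/dt = 0: 0.00859y* = 0.295, so y* = 34.3.
From dx/dt = 0: 1.38(1 - x*/1040) = 0.0236·34.3, giving x* = 1040·(1 - 0.587) = 429.
From dy/dt = 0: 0.0103·429 - 0.218 = 0.0324z*, so z* = 4.2/0.0324 = 130.

x* ≈ 429, y* ≈ 34.3, z* ≈ 130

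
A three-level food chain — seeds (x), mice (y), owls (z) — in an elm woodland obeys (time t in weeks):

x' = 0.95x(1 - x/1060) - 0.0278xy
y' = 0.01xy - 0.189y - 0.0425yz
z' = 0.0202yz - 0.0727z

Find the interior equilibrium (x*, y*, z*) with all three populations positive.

x* ≈ 948, y* ≈ 3.6, z* ≈ 219

From dz/dt = 0: 0.0202y* = 0.0727, so y* = 3.6.
From dx/dt = 0: 0.95(1 - x*/1060) = 0.0278·3.6, giving x* = 1060·(1 - 0.105) = 948.
From dy/dt = 0: 0.01·948 - 0.189 = 0.0425z*, so z* = 9.29/0.0425 = 219.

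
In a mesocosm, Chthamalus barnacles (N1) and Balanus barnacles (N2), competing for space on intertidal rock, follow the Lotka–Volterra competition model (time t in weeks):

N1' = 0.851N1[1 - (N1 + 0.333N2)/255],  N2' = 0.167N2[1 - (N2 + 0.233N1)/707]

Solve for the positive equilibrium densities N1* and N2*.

N1* ≈ 21.2, N2* ≈ 702

Setting both brackets to zero gives the nullclines N1 + 0.333N2 = 255 and 0.233N1 + N2 = 707.
Substituting N2 = 707 - 0.233N1 into the first: N1(1 - 0.333·0.233) = 255 - 0.333·707.
So N1* = 19.6/0.922 = 21.2, and then N2* = 707 - 0.233·21.2 = 702.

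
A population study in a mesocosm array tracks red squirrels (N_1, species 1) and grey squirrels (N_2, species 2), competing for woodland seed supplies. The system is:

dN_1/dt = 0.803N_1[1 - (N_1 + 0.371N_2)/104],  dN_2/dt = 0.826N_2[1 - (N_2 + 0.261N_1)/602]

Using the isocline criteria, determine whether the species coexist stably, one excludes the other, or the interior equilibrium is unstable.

Compare the nullcline intercepts: K1/α12 = 104/0.371 = 280 < K2 = 602; K2/α21 = 602/0.261 = 2310 > K1 = 104.
Since the inequalities point opposite ways, species 2 can invade but species 1 cannot.

species 2 excludes species 1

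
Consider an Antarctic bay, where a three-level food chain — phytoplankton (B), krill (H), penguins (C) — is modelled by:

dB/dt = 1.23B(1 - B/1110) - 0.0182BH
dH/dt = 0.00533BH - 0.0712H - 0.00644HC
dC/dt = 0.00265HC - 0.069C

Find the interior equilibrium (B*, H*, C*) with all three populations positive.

B* ≈ 682, H* ≈ 26, C* ≈ 554

From dC/dt = 0: 0.00265H* = 0.069, so H* = 26.
From dB/dt = 0: 1.23(1 - B*/1110) = 0.0182·26, giving B* = 1110·(1 - 0.385) = 682.
From dH/dt = 0: 0.00533·682 - 0.0712 = 0.00644C*, so C* = 3.57/0.00644 = 554.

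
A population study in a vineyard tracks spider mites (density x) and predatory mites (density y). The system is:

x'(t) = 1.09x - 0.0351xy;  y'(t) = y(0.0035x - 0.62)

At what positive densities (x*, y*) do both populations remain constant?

x* ≈ 177, y* ≈ 31.1

Set dy/dt = 0 with y > 0: 0.0035x - 0.62 = 0, so x* = 0.62/0.0035 = 177.
Set dx/dt = 0 with x > 0: 1.09 - 0.0351y = 0, so y* = 1.09/0.0351 = 31.1.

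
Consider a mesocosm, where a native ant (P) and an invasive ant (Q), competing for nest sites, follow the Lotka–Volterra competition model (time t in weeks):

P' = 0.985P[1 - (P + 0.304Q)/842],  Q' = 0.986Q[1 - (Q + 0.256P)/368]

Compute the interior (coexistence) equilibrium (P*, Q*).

P* ≈ 792, Q* ≈ 165

Setting both brackets to zero gives the nullclines P + 0.304Q = 842 and 0.256P + Q = 368.
Substituting Q = 368 - 0.256P into the first: P(1 - 0.304·0.256) = 842 - 0.304·368.
So P* = 730/0.922 = 792, and then Q* = 368 - 0.256·792 = 165.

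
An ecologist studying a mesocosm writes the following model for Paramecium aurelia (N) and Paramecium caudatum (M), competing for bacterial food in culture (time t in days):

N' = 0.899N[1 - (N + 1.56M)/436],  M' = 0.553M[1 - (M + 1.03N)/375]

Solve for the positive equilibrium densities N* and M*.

N* ≈ 246, M* ≈ 122

Setting both brackets to zero gives the nullclines N + 1.56M = 436 and 1.03N + M = 375.
Substituting M = 375 - 1.03N into the first: N(1 - 1.56·1.03) = 436 - 1.56·375.
So N* = -149/-0.607 = 246, and then M* = 375 - 1.03·246 = 122.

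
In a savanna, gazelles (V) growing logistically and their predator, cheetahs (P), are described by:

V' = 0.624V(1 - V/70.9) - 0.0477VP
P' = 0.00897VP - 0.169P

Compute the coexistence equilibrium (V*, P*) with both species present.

V* ≈ 18.8, P* ≈ 9.61

From dP/dt = 0 with P > 0: 0.00897V* = 0.169, so V* = 18.8.
Substitute into dV/dt = 0: 0.624(1 - 18.8/70.9) = 0.0477P*.
The bracket is 0.734, giving P* = 0.458/0.0477 = 9.61.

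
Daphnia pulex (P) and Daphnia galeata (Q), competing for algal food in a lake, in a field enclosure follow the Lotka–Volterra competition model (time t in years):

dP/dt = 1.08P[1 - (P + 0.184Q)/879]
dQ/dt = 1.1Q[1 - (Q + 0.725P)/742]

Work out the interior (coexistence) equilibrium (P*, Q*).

Setting both brackets to zero gives the nullclines P + 0.184Q = 879 and 0.725P + Q = 742.
Substituting Q = 742 - 0.725P into the first: P(1 - 0.184·0.725) = 879 - 0.184·742.
So P* = 742/0.867 = 857, and then Q* = 742 - 0.725·857 = 121.

P* ≈ 857, Q* ≈ 121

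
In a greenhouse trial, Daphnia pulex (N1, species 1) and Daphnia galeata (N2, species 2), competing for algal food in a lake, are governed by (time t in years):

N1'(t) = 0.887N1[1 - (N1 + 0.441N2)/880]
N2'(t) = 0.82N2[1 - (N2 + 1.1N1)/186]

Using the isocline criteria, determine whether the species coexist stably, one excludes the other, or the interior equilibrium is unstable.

Compare the nullcline intercepts: K1/α12 = 880/0.441 = 2000 > K2 = 186; K2/α21 = 186/1.1 = 169 < K1 = 880.
Since the inequalities point opposite ways, species 1 can invade but species 2 cannot.

species 1 excludes species 2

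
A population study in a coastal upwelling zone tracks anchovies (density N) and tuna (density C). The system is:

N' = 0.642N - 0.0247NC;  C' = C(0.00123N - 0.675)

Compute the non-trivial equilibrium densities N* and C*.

N* ≈ 549, C* ≈ 26

Set dC/dt = 0 with C > 0: 0.00123N - 0.675 = 0, so N* = 0.675/0.00123 = 549.
Set dN/dt = 0 with N > 0: 0.642 - 0.0247C = 0, so C* = 0.642/0.0247 = 26.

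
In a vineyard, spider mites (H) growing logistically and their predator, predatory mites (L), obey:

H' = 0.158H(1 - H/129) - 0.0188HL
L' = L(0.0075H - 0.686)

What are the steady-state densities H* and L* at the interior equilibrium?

From dL/dt = 0 with L > 0: 0.0075H* = 0.686, so H* = 91.5.
Substitute into dH/dt = 0: 0.158(1 - 91.5/129) = 0.0188L*.
The bracket is 0.291, giving L* = 0.046/0.0188 = 2.45.

H* ≈ 91.5, L* ≈ 2.45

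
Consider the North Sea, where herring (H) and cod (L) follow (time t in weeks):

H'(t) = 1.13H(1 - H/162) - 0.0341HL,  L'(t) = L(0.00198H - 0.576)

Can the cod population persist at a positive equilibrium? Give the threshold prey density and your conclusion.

Threshold H = 291; K < 291, so no, the predator goes extinct.

The predator equation gives dL/dt > 0 only when H > 0.576/0.00198 = 291.
Without the predator, H → K = 162. Since 162 < 291, the predator cannot invade.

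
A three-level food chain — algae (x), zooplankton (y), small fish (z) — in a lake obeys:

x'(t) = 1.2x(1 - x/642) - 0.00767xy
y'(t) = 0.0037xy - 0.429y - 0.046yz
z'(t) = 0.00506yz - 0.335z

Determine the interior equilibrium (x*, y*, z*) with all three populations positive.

x* ≈ 370, y* ≈ 66.2, z* ≈ 20.5

From dz/dt = 0: 0.00506y* = 0.335, so y* = 66.2.
From dx/dt = 0: 1.2(1 - x*/642) = 0.00767·66.2, giving x* = 642·(1 - 0.423) = 370.
From dy/dt = 0: 0.0037·370 - 0.429 = 0.046z*, so z* = 0.941/0.046 = 20.5.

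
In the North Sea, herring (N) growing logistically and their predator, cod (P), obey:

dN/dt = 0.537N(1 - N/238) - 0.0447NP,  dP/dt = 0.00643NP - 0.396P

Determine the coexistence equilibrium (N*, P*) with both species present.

From dP/dt = 0 with P > 0: 0.00643N* = 0.396, so N* = 61.6.
Substitute into dN/dt = 0: 0.537(1 - 61.6/238) = 0.0447P*.
The bracket is 0.741, giving P* = 0.398/0.0447 = 8.9.

N* ≈ 61.6, P* ≈ 8.9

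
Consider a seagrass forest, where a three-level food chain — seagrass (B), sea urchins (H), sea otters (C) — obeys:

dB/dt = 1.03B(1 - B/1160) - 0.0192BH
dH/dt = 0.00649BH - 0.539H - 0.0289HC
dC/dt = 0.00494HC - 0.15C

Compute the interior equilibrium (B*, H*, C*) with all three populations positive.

B* ≈ 503, H* ≈ 30.4, C* ≈ 94.4

From dC/dt = 0: 0.00494H* = 0.15, so H* = 30.4.
From dB/dt = 0: 1.03(1 - B*/1160) = 0.0192·30.4, giving B* = 1160·(1 - 0.566) = 503.
From dH/dt = 0: 0.00649·503 - 0.539 = 0.0289C*, so C* = 2.73/0.0289 = 94.4.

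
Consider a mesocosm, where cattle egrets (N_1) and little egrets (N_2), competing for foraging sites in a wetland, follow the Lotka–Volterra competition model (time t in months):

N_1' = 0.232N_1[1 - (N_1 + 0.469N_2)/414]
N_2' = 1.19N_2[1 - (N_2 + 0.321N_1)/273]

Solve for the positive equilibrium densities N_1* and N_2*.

Setting both brackets to zero gives the nullclines N_1 + 0.469N_2 = 414 and 0.321N_1 + N_2 = 273.
Substituting N_2 = 273 - 0.321N_1 into the first: N_1(1 - 0.469·0.321) = 414 - 0.469·273.
So N_1* = 286/0.849 = 337, and then N_2* = 273 - 0.321·337 = 165.

N_1* ≈ 337, N_2* ≈ 165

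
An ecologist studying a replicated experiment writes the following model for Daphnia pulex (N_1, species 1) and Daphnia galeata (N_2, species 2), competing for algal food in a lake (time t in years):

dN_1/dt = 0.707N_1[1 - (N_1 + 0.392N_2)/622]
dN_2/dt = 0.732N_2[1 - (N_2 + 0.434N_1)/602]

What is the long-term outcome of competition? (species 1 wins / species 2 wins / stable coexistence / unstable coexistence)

Compare the nullcline intercepts: K1/α12 = 622/0.392 = 1590 > K2 = 602; K2/α21 = 602/0.434 = 1390 > K1 = 622.
Since both inequalities hold, each species can invade when rare, so the interior equilibrium is stable.

stable coexistence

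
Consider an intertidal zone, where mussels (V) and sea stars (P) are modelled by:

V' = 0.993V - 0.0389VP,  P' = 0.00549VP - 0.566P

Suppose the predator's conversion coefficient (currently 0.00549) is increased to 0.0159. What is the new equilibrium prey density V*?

At the interior fixed point, setting dP/dt = 0 with P > 0 fixes V* = (predator death rate)/(VP coefficient) — independent of the other coefficients.
With the change, V* = 0.566/0.0159 = 35.6; it falls from 103.

V* ≈ 35.6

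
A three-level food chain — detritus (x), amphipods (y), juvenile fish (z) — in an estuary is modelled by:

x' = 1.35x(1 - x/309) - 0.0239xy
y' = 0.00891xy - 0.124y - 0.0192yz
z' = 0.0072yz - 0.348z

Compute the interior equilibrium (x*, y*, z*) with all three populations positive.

From dz/dt = 0: 0.0072y* = 0.348, so y* = 48.3.
From dx/dt = 0: 1.35(1 - x*/309) = 0.0239·48.3, giving x* = 309·(1 - 0.856) = 44.6.
From dy/dt = 0: 0.00891·44.6 - 0.124 = 0.0192z*, so z* = 0.273/0.0192 = 14.2.

x* ≈ 44.6, y* ≈ 48.3, z* ≈ 14.2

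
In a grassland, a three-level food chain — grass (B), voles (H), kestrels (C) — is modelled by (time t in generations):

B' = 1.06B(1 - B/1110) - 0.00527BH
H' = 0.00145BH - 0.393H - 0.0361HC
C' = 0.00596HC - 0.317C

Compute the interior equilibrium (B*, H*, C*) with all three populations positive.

From dC/dt = 0: 0.00596H* = 0.317, so H* = 53.2.
From dB/dt = 0: 1.06(1 - B*/1110) = 0.00527·53.2, giving B* = 1110·(1 - 0.264) = 816.
From dH/dt = 0: 0.00145·816 - 0.393 = 0.0361C*, so C* = 0.791/0.0361 = 21.9.

B* ≈ 816, H* ≈ 53.2, C* ≈ 21.9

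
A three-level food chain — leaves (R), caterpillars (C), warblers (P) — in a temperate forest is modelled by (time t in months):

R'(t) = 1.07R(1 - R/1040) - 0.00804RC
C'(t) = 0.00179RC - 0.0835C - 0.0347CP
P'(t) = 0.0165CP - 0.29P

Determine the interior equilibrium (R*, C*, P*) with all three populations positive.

R* ≈ 903, C* ≈ 17.6, P* ≈ 44.2

From dP/dt = 0: 0.0165C* = 0.29, so C* = 17.6.
From dR/dt = 0: 1.07(1 - R*/1040) = 0.00804·17.6, giving R* = 1040·(1 - 0.132) = 903.
From dC/dt = 0: 0.00179·903 - 0.0835 = 0.0347P*, so P* = 1.53/0.0347 = 44.2.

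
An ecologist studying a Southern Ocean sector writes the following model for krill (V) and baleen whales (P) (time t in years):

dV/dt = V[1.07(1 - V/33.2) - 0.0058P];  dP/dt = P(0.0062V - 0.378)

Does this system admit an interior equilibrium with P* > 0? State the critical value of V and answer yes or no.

The predator equation gives dP/dt > 0 only when V > 0.378/0.0062 = 61.
Without the predator, V → K = 33.2. Since 33.2 < 61, the predator cannot invade.

Threshold V = 61; K < 61, so no, the predator goes extinct.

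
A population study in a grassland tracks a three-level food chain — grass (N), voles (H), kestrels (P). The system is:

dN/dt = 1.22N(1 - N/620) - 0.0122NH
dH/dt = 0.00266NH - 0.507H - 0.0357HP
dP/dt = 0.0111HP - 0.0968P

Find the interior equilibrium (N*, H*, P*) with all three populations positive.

From dP/dt = 0: 0.0111H* = 0.0968, so H* = 8.72.
From dN/dt = 0: 1.22(1 - N*/620) = 0.0122·8.72, giving N* = 620·(1 - 0.0872) = 566.
From dH/dt = 0: 0.00266·566 - 0.507 = 0.0357P*, so P* = 0.998/0.0357 = 28.

N* ≈ 566, H* ≈ 8.72, P* ≈ 28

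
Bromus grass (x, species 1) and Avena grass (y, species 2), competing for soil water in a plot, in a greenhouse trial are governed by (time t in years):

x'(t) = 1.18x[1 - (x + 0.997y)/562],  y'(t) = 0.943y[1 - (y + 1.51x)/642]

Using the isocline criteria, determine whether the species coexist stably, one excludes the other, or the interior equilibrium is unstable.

Compare the nullcline intercepts: K1/α12 = 562/0.997 = 564 < K2 = 642; K2/α21 = 642/1.51 = 425 < K1 = 562.
Since both are reversed, neither can invade when rare; the interior point is a saddle.

unstable coexistence (outcome depends on initial conditions)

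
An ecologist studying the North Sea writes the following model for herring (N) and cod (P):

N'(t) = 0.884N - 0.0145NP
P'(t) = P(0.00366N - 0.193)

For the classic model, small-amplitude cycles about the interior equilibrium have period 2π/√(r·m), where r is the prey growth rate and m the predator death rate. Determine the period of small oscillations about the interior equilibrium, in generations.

Here r = 0.884 and m = 0.193, so r·m = 0.171.
ω = √0.171 = 0.413 per generation, hence T = 2π/ω ≈ 15.2 generations.

T ≈ 15.2 generations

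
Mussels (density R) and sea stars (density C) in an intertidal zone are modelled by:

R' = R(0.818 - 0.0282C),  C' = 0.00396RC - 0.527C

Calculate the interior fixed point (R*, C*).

Set dC/dt = 0 with C > 0: 0.00396R - 0.527 = 0, so R* = 0.527/0.00396 = 133.
Set dR/dt = 0 with R > 0: 0.818 - 0.0282C = 0, so C* = 0.818/0.0282 = 29.

R* ≈ 133, C* ≈ 29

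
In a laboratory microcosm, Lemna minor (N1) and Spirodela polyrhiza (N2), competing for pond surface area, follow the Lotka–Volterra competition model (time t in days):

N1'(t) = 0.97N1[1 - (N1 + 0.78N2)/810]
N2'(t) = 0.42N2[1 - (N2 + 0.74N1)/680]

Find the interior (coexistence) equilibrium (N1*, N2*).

N1* ≈ 661, N2* ≈ 191

Setting both brackets to zero gives the nullclines N1 + 0.78N2 = 810 and 0.74N1 + N2 = 680.
Substituting N2 = 680 - 0.74N1 into the first: N1(1 - 0.78·0.74) = 810 - 0.78·680.
So N1* = 280/0.423 = 661, and then N2* = 680 - 0.74·661 = 191.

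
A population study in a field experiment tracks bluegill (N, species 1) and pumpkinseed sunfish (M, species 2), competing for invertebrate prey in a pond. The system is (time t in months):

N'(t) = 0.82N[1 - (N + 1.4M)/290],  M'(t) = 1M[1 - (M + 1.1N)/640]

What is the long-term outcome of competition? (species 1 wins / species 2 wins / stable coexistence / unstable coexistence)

species 2 excludes species 1

Compare the nullcline intercepts: K1/α12 = 290/1.4 = 207 < K2 = 640; K2/α21 = 640/1.1 = 582 > K1 = 290.
Since the inequalities point opposite ways, species 2 can invade but species 1 cannot.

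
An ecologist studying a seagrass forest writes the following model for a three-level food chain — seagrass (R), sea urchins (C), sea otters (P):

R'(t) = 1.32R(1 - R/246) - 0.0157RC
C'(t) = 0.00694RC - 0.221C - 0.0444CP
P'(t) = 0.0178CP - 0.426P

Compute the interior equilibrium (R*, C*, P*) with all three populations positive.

From dP/dt = 0: 0.0178C* = 0.426, so C* = 23.9.
From dR/dt = 0: 1.32(1 - R*/246) = 0.0157·23.9, giving R* = 246·(1 - 0.285) = 176.
From dC/dt = 0: 0.00694·176 - 0.221 = 0.0444P*, so P* = 1/0.0444 = 22.5.

R* ≈ 176, C* ≈ 23.9, P* ≈ 22.5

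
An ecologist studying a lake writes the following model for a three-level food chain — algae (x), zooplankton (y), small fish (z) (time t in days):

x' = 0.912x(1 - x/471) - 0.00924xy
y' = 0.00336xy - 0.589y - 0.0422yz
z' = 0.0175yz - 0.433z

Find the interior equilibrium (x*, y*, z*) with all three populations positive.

x* ≈ 353, y* ≈ 24.7, z* ≈ 14.1

From dz/dt = 0: 0.0175y* = 0.433, so y* = 24.7.
From dx/dt = 0: 0.912(1 - x*/471) = 0.00924·24.7, giving x* = 471·(1 - 0.251) = 353.
From dy/dt = 0: 0.00336·353 - 0.589 = 0.0422z*, so z* = 0.597/0.0422 = 14.1.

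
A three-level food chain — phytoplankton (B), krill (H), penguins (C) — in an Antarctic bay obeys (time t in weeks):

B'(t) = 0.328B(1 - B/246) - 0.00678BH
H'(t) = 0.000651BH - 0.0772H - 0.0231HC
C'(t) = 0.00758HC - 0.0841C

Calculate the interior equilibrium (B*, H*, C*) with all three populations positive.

From dC/dt = 0: 0.00758H* = 0.0841, so H* = 11.1.
From dB/dt = 0: 0.328(1 - B*/246) = 0.00678·11.1, giving B* = 246·(1 - 0.229) = 190.
From dH/dt = 0: 0.000651·190 - 0.0772 = 0.0231C*, so C* = 0.0462/0.0231 = 2.

B* ≈ 190, H* ≈ 11.1, C* ≈ 2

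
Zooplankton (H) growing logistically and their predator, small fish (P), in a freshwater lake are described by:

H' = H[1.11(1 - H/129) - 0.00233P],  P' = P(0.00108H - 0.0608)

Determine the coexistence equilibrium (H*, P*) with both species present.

From dP/dt = 0 with P > 0: 0.00108H* = 0.0608, so H* = 56.3.
Substitute into dH/dt = 0: 1.11(1 - 56.3/129) = 0.00233P*.
The bracket is 0.564, giving P* = 0.626/0.00233 = 268.

H* ≈ 56.3, P* ≈ 268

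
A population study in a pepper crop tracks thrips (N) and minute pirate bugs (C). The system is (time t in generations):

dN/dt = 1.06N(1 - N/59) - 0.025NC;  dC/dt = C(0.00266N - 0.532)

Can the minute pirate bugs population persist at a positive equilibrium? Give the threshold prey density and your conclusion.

Threshold N = 200; K < 200, so no, the predator goes extinct.

The predator equation gives dC/dt > 0 only when N > 0.532/0.00266 = 200.
Without the predator, N → K = 59. Since 59 < 200, the predator cannot invade.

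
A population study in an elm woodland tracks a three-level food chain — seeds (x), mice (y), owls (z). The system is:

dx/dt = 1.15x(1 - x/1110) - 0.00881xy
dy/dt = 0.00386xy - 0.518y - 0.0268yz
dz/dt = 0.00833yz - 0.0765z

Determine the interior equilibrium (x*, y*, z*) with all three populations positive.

From dz/dt = 0: 0.00833y* = 0.0765, so y* = 9.18.
From dx/dt = 0: 1.15(1 - x*/1110) = 0.00881·9.18, giving x* = 1110·(1 - 0.0704) = 1030.
From dy/dt = 0: 0.00386·1030 - 0.518 = 0.0268z*, so z* = 3.47/0.0268 = 129.

x* ≈ 1030, y* ≈ 9.18, z* ≈ 129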